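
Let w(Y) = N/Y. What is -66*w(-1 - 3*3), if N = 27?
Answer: 891/5 ≈ 178.20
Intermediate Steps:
w(Y) = 27/Y
-66*w(-1 - 3*3) = -1782/(-1 - 3*3) = -1782/(-1 - 9) = -1782/(-10) = -1782*(-1)/10 = -66*(-27/10) = 891/5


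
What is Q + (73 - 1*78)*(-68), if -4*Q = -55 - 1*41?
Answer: 364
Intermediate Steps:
Q = 24 (Q = -(-55 - 1*41)/4 = -(-55 - 41)/4 = -1/4*(-96) = 24)
Q + (73 - 1*78)*(-68) = 24 + (73 - 1*78)*(-68) = 24 + (73 - 78)*(-68) = 24 - 5*(-68) = 24 + 340 = 364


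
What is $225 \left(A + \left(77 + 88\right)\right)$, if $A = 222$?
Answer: $87075$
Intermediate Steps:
$225 \left(A + \left(77 + 88\right)\right) = 225 \left(222 + \left(77 + 88\right)\right) = 225 \left(222 + 165\right) = 225 \cdot 387 = 87075$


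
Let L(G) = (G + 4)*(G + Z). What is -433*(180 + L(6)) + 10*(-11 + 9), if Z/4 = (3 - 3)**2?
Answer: -103940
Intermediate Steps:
Z = 0 (Z = 4*(3 - 3)**2 = 4*0**2 = 4*0 = 0)
L(G) = G*(4 + G) (L(G) = (G + 4)*(G + 0) = (4 + G)*G = G*(4 + G))
-433*(180 + L(6)) + 10*(-11 + 9) = -433*(180 + 6*(4 + 6)) + 10*(-11 + 9) = -433*(180 + 6*10) + 10*(-2) = -433*(180 + 60) - 20 = -433*240 - 20 = -103920 - 20 = -103940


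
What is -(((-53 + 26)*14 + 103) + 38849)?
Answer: -38574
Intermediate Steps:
-(((-53 + 26)*14 + 103) + 38849) = -((-27*14 + 103) + 38849) = -((-378 + 103) + 38849) = -(-275 + 38849) = -1*38574 = -38574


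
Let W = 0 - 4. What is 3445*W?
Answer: -13780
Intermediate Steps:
W = -4
3445*W = 3445*(-4) = -13780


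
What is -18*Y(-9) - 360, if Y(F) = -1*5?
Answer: -270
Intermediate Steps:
Y(F) = -5
-18*Y(-9) - 360 = -18*(-5) - 360 = 90 - 360 = -270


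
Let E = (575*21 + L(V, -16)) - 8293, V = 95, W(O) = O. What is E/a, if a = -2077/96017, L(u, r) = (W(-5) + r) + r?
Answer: -359583665/2077 ≈ -1.7313e+5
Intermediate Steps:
L(u, r) = -5 + 2*r (L(u, r) = (-5 + r) + r = -5 + 2*r)
a = -2077/96017 (a = -2077*1/96017 = -2077/96017 ≈ -0.021632)
E = 3745 (E = (575*21 + (-5 + 2*(-16))) - 8293 = (12075 + (-5 - 32)) - 8293 = (12075 - 37) - 8293 = 12038 - 8293 = 3745)
E/a = 3745/(-2077/96017) = 3745*(-96017/2077) = -359583665/2077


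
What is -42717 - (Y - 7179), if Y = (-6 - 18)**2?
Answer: -36114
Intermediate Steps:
Y = 576 (Y = (-24)**2 = 576)
-42717 - (Y - 7179) = -42717 - (576 - 7179) = -42717 - 1*(-6603) = -42717 + 6603 = -36114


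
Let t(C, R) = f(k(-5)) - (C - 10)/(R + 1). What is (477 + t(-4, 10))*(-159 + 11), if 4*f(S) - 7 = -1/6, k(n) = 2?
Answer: -4688455/66 ≈ -71037.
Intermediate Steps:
f(S) = 41/24 (f(S) = 7/4 + (-1/6)/4 = 7/4 + (-1*1/6)/4 = 7/4 + (1/4)*(-1/6) = 7/4 - 1/24 = 41/24)
t(C, R) = 41/24 - (-10 + C)/(1 + R) (t(C, R) = 41/24 - (C - 10)/(R + 1) = 41/24 - (-10 + C)/(1 + R))
(477 + t(-4, 10))*(-159 + 11) = (477 + (281 - 24*(-4) + 41*10)/(24*(1 + 10)))*(-159 + 11) = (477 + (1/24)*(281 + 96 + 410)/11)*(-148) = (477 + (1/24)*(1/11)*787)*(-148) = (477 + 787/264)*(-148) = (126715/264)*(-148) = -4688455/66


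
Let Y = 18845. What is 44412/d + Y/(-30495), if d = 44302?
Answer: 51947275/135098949 ≈ 0.38451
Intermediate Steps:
44412/d + Y/(-30495) = 44412/44302 + 18845/(-30495) = 44412*(1/44302) + 18845*(-1/30495) = 22206/22151 - 3769/6099 = 51947275/135098949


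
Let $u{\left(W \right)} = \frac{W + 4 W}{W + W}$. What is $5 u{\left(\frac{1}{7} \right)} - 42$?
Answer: $- \frac{59}{2} \approx -29.5$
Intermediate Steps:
$u{\left(W \right)} = \frac{5}{2}$ ($u{\left(W \right)} = \frac{5 W}{2 W} = 5 W \frac{1}{2 W} = \frac{5}{2}$)
$5 u{\left(\frac{1}{7} \right)} - 42 = 5 \cdot \frac{5}{2} - 42 = \frac{25}{2} - 42 = - \frac{59}{2}$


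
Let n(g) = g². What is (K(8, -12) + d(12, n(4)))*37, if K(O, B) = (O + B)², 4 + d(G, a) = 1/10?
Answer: 4477/10 ≈ 447.70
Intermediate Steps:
d(G, a) = -39/10 (d(G, a) = -4 + 1/10 = -4 + ⅒ = -39/10)
K(O, B) = (B + O)²
(K(8, -12) + d(12, n(4)))*37 = ((-12 + 8)² - 39/10)*37 = ((-4)² - 39/10)*37 = (16 - 39/10)*37 = (121/10)*37 = 4477/10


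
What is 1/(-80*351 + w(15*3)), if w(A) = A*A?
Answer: -1/26055 ≈ -3.8380e-5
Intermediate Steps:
w(A) = A**2
1/(-80*351 + w(15*3)) = 1/(-80*351 + (15*3)**2) = 1/(-28080 + 45**2) = 1/(-28080 + 2025) = 1/(-26055) = -1/26055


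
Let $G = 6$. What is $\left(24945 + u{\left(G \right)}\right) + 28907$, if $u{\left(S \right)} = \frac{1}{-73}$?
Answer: $\frac{3931195}{73} \approx 53852.0$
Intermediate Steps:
$u{\left(S \right)} = - \frac{1}{73}$
$\left(24945 + u{\left(G \right)}\right) + 28907 = \left(24945 - \frac{1}{73}\right) + 28907 = \frac{1820984}{73} + 28907 = \frac{3931195}{73}$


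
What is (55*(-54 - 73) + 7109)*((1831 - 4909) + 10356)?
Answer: 902472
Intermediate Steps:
(55*(-54 - 73) + 7109)*((1831 - 4909) + 10356) = (55*(-127) + 7109)*(-3078 + 10356) = (-6985 + 7109)*7278 = 124*7278 = 902472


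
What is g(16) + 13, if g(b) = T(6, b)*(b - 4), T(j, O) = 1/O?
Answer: 55/4 ≈ 13.750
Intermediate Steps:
g(b) = (-4 + b)/b (g(b) = (b - 4)/b = (-4 + b)/b)
g(16) + 13 = (-4 + 16)/16 + 13 = (1/16)*12 + 13 = 3/4 + 13 = 55/4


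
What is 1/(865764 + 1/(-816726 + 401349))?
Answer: 415377/359618453027 ≈ 1.1550e-6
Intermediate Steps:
1/(865764 + 1/(-816726 + 401349)) = 1/(865764 + 1/(-415377)) = 1/(865764 - 1/415377) = 1/(359618453027/415377) = 415377/359618453027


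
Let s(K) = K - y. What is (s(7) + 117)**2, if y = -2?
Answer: 15876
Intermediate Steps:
s(K) = 2 + K (s(K) = K - 1*(-2) = K + 2 = 2 + K)
(s(7) + 117)**2 = ((2 + 7) + 117)**2 = (9 + 117)**2 = 126**2 = 15876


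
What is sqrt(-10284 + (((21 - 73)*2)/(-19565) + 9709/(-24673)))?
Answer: I*sqrt(14180625193065919665)/37132865 ≈ 101.41*I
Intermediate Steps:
sqrt(-10284 + (((21 - 73)*2)/(-19565) + 9709/(-24673))) = sqrt(-10284 + (-52*2*(-1/19565) + 9709*(-1/24673))) = sqrt(-10284 + (-104*(-1/19565) - 9709/24673)) = sqrt(-10284 + (8/1505 - 9709/24673)) = sqrt(-10284 - 14414661/37132865) = sqrt(-381888798321/37132865) = I*sqrt(14180625193065919665)/37132865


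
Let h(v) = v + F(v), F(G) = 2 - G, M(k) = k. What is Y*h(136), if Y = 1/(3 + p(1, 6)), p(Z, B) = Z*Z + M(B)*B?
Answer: 1/20 ≈ 0.050000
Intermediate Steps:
h(v) = 2 (h(v) = v + (2 - v) = 2)
p(Z, B) = B² + Z² (p(Z, B) = Z*Z + B*B = Z² + B² = B² + Z²)
Y = 1/40 (Y = 1/(3 + (6² + 1²)) = 1/(3 + (36 + 1)) = 1/(3 + 37) = 1/40 ≈ 0.025000)
Y*h(136) = (1/40)*2 = 1/20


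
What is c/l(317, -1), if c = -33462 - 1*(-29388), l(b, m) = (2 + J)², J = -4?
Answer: -2037/2 ≈ -1018.5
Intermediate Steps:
l(b, m) = 4 (l(b, m) = (2 - 4)² = (-2)² = 4)
c = -4074 (c = -33462 + 29388 = -4074)
c/l(317, -1) = -4074/4 = -4074*¼ = -2037/2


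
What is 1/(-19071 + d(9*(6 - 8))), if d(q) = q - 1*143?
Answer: -1/19232 ≈ -5.1997e-5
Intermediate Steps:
d(q) = -143 + q (d(q) = q - 143 = -143 + q)
1/(-19071 + d(9*(6 - 8))) = 1/(-19071 + (-143 + 9*(6 - 8))) = 1/(-19071 + (-143 + 9*(-2))) = 1/(-19071 + (-143 - 18)) = 1/(-19071 - 161) = 1/(-19232) = -1/19232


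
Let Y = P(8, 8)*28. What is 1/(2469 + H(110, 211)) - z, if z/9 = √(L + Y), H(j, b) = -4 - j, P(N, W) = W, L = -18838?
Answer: 1/2355 - 9*I*√18614 ≈ 0.00042463 - 1227.9*I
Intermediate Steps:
Y = 224 (Y = 8*28 = 224)
z = 9*I*√18614 (z = 9*√(-18838 + 224) = 9*√(-18614) = 9*(I*√18614) = 9*I*√18614 ≈ 1227.9*I)
1/(2469 + H(110, 211)) - z = 1/(2469 + (-4 - 1*110)) - 9*I*√18614 = 1/(2469 + (-4 - 110)) - 9*I*√18614 = 1/(2469 - 114) - 9*I*√18614 = 1/2355 - 9*I*√18614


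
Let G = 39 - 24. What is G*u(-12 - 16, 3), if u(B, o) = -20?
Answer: -300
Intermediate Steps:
G = 15
G*u(-12 - 16, 3) = 15*(-20) = -300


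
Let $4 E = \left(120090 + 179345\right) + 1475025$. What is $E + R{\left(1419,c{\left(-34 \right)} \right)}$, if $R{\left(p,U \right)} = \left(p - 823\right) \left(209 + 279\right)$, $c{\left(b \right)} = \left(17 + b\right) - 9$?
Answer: $734463$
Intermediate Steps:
$c{\left(b \right)} = 8 + b$
$R{\left(p,U \right)} = -401624 + 488 p$ ($R{\left(p,U \right)} = \left(-823 + p\right) 488 = -401624 + 488 p$)
$E = 443615$ ($E = \frac{\left(120090 + 179345\right) + 1475025}{4} = \frac{299435 + 1475025}{4} = \frac{1}{4} \cdot 1774460 = 443615$)
$E + R{\left(1419,c{\left(-34 \right)} \right)} = 443615 + \left(-401624 + 488 \cdot 1419\right) = 443615 + \left(-401624 + 692472\right) = 443615 + 290848 = 734463$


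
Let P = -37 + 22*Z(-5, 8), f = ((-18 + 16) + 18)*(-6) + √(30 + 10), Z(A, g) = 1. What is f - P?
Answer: -81 + 2*√10 ≈ -74.675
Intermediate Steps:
f = -96 + 2*√10 (f = (-2 + 18)*(-6) + √40 = 16*(-6) + 2*√10 = -96 + 2*√10 ≈ -89.675)
P = -15 (P = -37 + 22*1 = -37 + 22 = -15)
f - P = (-96 + 2*√10) - 1*(-15) = (-96 + 2*√10) + 15 = -81 + 2*√10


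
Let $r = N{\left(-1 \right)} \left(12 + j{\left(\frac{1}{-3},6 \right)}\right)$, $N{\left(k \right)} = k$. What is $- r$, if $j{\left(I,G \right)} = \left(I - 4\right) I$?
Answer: $\frac{121}{9} \approx 13.444$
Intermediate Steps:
$j{\left(I,G \right)} = I \left(-4 + I\right)$ ($j{\left(I,G \right)} = \left(-4 + I\right) I = I \left(-4 + I\right)$)
$r = - \frac{121}{9}$ ($r = - (12 + \frac{-4 + \frac{1}{-3}}{-3}) = - (12 - \frac{-4 - \frac{1}{3}}{3}) = - (12 - - \frac{13}{9}) = - (12 + \frac{13}{9}) = \left(-1\right) \frac{121}{9} = - \frac{121}{9} \approx -13.444$)
$- r = \left(-1\right) \left(- \frac{121}{9}\right) = \frac{121}{9}$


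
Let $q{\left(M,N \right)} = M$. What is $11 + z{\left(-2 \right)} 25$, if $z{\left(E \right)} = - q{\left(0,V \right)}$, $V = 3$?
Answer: $11$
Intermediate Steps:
$z{\left(E \right)} = 0$ ($z{\left(E \right)} = \left(-1\right) 0 = 0$)
$11 + z{\left(-2 \right)} 25 = 11 + 0 \cdot 25 = 11 + 0 = 11$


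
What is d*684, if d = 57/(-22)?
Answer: -19494/11 ≈ -1772.2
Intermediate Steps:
d = -57/22 (d = 57*(-1/22) = -57/22 ≈ -2.5909)
d*684 = -57/22*684 = -19494/11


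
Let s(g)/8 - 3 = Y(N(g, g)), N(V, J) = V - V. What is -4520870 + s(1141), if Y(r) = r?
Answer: -4520846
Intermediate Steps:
N(V, J) = 0
s(g) = 24 (s(g) = 24 + 8*0 = 24 + 0 = 24)
-4520870 + s(1141) = -4520870 + 24 = -4520846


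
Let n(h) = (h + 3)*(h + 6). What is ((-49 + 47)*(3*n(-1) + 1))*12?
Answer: -744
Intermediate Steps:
n(h) = (3 + h)*(6 + h)
((-49 + 47)*(3*n(-1) + 1))*12 = ((-49 + 47)*(3*(18 + (-1)**2 + 9*(-1)) + 1))*12 = -2*(3*(18 + 1 - 9) + 1)*12 = -2*(3*10 + 1)*12 = -2*(30 + 1)*12 = -2*31*12 = -62*12 = -744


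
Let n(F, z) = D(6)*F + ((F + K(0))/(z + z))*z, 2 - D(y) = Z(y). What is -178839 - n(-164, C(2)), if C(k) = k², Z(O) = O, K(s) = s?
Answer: -179413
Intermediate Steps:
D(y) = 2 - y
n(F, z) = -7*F/2 (n(F, z) = (2 - 1*6)*F + ((F + 0)/(z + z))*z = (2 - 6)*F + (F/((2*z)))*z = -4*F + (F*(1/(2*z)))*z = -4*F + (F/(2*z))*z = -4*F + F/2 = -7*F/2)
-178839 - n(-164, C(2)) = -178839 - (-7)*(-164)/2 = -178839 - 1*574 = -178839 - 574 = -179413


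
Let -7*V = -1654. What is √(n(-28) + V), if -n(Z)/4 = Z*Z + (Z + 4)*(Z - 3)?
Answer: 3*I*√31990/7 ≈ 76.653*I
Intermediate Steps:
V = 1654/7 (V = -⅐*(-1654) = 1654/7 ≈ 236.29)
n(Z) = -4*Z² - 4*(-3 + Z)*(4 + Z) (n(Z) = -4*(Z*Z + (Z + 4)*(Z - 3)) = -4*(Z² + (4 + Z)*(-3 + Z)) = -4*(Z² + (-3 + Z)*(4 + Z)) = -4*Z² - 4*(-3 + Z)*(4 + Z))
√(n(-28) + V) = √((48 - 8*(-28)² - 4*(-28)) + 1654/7) = √((48 - 8*784 + 112) + 1654/7) = √((48 - 6272 + 112) + 1654/7) = √(-6112 + 1654/7) = √(-41130/7) = 3*I*√31990/7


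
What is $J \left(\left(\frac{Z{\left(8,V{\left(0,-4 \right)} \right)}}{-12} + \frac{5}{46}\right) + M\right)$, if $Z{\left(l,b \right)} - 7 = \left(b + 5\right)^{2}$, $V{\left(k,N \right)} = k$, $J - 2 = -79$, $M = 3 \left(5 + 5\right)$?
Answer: $- \frac{291599}{138} \approx -2113.0$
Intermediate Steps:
$M = 30$ ($M = 3 \cdot 10 = 30$)
$J = -77$ ($J = 2 - 79 = -77$)
$Z{\left(l,b \right)} = 7 + \left(5 + b\right)^{2}$ ($Z{\left(l,b \right)} = 7 + \left(b + 5\right)^{2} = 7 + \left(5 + b\right)^{2}$)
$J \left(\left(\frac{Z{\left(8,V{\left(0,-4 \right)} \right)}}{-12} + \frac{5}{46}\right) + M\right) = - 77 \left(\left(\frac{7 + \left(5 + 0\right)^{2}}{-12} + \frac{5}{46}\right) + 30\right) = - 77 \left(\left(\left(7 + 5^{2}\right) \left(- \frac{1}{12}\right) + 5 \cdot \frac{1}{46}\right) + 30\right) = - 77 \left(\left(\left(7 + 25\right) \left(- \frac{1}{12}\right) + \frac{5}{46}\right) + 30\right) = - 77 \left(\left(32 \left(- \frac{1}{12}\right) + \frac{5}{46}\right) + 30\right) = - 77 \left(\left(- \frac{8}{3} + \frac{5}{46}\right) + 30\right) = - 77 \left(- \frac{353}{138} + 30\right) = \left(-77\right) \frac{3787}{138} = - \frac{291599}{138}$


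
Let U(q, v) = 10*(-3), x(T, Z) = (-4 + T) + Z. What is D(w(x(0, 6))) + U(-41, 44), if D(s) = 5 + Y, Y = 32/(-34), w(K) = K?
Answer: -441/17 ≈ -25.941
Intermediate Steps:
x(T, Z) = -4 + T + Z
Y = -16/17 (Y = 32*(-1/34) = -16/17 ≈ -0.94118)
U(q, v) = -30
D(s) = 69/17 (D(s) = 5 - 16/17 = 69/17)
D(w(x(0, 6))) + U(-41, 44) = 69/17 - 30 = -441/17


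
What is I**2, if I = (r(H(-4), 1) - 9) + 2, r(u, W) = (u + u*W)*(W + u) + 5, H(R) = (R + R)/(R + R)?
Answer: 4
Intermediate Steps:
H(R) = 1 (H(R) = (2*R)/((2*R)) = (2*R)*(1/(2*R)) = 1)
r(u, W) = 5 + (W + u)*(u + W*u) (r(u, W) = (u + W*u)*(W + u) + 5 = (W + u)*(u + W*u) + 5 = 5 + (W + u)*(u + W*u))
I = 2 (I = ((5 + 1**2 + 1*1 + 1*1**2 + 1*1**2) - 9) + 2 = ((5 + 1 + 1 + 1*1 + 1*1) - 9) + 2 = ((5 + 1 + 1 + 1 + 1) - 9) + 2 = (9 - 9) + 2 = 0 + 2 = 2)
I**2 = 2**2 = 4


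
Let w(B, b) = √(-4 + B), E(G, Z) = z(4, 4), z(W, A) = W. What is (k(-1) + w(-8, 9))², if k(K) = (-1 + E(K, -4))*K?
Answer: (3 - 2*I*√3)² ≈ -3.0 - 20.785*I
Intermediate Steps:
E(G, Z) = 4
k(K) = 3*K (k(K) = (-1 + 4)*K = 3*K)
(k(-1) + w(-8, 9))² = (3*(-1) + √(-4 - 8))² = (-3 + √(-12))² = (-3 + 2*I*√3)²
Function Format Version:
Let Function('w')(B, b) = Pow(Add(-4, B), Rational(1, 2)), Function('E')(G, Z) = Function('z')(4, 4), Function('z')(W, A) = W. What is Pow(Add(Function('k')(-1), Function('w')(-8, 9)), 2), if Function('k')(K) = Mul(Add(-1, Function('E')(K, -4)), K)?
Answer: Pow(Add(3, Mul(-2, I, Pow(3, Rational(1, 2)))), 2) ≈ Add(-3.0000, Mul(-20.785, I))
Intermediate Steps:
Function('E')(G, Z) = 4
Function('k')(K) = Mul(3, K) (Function('k')(K) = Mul(Add(-1, 4), K) = Mul(3, K))
Pow(Add(Function('k')(-1), Function('w')(-8, 9)), 2) = Pow(Add(Mul(3, -1), Pow(Add(-4, -8), Rational(1, 2))), 2) = Pow(Add(-3, Pow(-12, Rational(1, 2))), 2) = Pow(Add(-3, Mul(2, I, Pow(3, Rational(1, 2)))), 2)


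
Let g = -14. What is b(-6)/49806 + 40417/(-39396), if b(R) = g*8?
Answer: -336236909/327026196 ≈ -1.0282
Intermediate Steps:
b(R) = -112 (b(R) = -14*8 = -112)
b(-6)/49806 + 40417/(-39396) = -112/49806 + 40417/(-39396) = -112*1/49806 + 40417*(-1/39396) = -56/24903 - 40417/39396 = -336236909/327026196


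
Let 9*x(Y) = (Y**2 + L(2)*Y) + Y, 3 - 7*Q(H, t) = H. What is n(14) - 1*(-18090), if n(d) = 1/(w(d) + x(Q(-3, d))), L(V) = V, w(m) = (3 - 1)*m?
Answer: 25145149/1390 ≈ 18090.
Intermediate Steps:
Q(H, t) = 3/7 - H/7
w(m) = 2*m
x(Y) = Y/3 + Y**2/9 (x(Y) = ((Y**2 + 2*Y) + Y)/9 = (Y**2 + 3*Y)/9 = Y/3 + Y**2/9)
n(d) = 1/(18/49 + 2*d) (n(d) = 1/(2*d + (3/7 - 1/7*(-3))*(3 + (3/7 - 1/7*(-3)))/9) = 1/(2*d + (3/7 + 3/7)*(3 + (3/7 + 3/7))/9) = 1/(2*d + (1/9)*(6/7)*(3 + 6/7)) = 1/(2*d + (1/9)*(6/7)*(27/7)) = 1/(2*d + 18/49) = 1/(18/49 + 2*d))
n(14) - 1*(-18090) = 49/(2*(9 + 49*14)) - 1*(-18090) = 49/(2*(9 + 686)) + 18090 = (49/2)/695 + 18090 = (49/2)*(1/695) + 18090 = 49/1390 + 18090 = 25145149/1390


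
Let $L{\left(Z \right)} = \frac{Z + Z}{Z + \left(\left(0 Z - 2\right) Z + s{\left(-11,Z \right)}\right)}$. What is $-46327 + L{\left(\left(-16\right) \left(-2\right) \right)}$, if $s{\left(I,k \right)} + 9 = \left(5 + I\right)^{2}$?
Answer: $- \frac{231699}{5} \approx -46340.0$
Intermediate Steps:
$s{\left(I,k \right)} = -9 + \left(5 + I\right)^{2}$
$L{\left(Z \right)} = \frac{2 Z}{27 - Z}$ ($L{\left(Z \right)} = \frac{Z + Z}{Z - \left(9 - \left(5 - 11\right)^{2} - \left(0 Z - 2\right) Z\right)} = \frac{2 Z}{Z - \left(9 - 36 - \left(0 - 2\right) Z\right)} = \frac{2 Z}{Z - \left(-27 + 2 Z\right)} = \frac{2 Z}{27 - Z}$)
$-46327 + L{\left(\left(-16\right) \left(-2\right) \right)} = -46327 - \frac{2 \left(\left(-16\right) \left(-2\right)\right)}{-27 - -32} = -46327 - \frac{64}{-27 + 32} = -46327 - \frac{64}{5} = - \frac{231699}{5}$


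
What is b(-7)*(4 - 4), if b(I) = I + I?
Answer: 0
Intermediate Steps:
b(I) = 2*I
b(-7)*(4 - 4) = (2*(-7))*(4 - 4) = -14*0 = 0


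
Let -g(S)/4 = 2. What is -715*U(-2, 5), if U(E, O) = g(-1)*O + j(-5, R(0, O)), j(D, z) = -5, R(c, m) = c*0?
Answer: 32175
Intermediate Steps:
g(S) = -8 (g(S) = -4*2 = -8)
R(c, m) = 0
U(E, O) = -5 - 8*O (U(E, O) = -8*O - 5 = -5 - 8*O)
-715*U(-2, 5) = -715*(-5 - 8*5) = -715*(-5 - 40) = -715*(-45) = 32175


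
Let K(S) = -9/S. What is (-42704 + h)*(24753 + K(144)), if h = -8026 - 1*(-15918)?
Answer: -3446797041/4 ≈ -8.6170e+8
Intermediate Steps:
h = 7892 (h = -8026 + 15918 = 7892)
(-42704 + h)*(24753 + K(144)) = (-42704 + 7892)*(24753 - 9/144) = -34812*(24753 - 9*1/144) = -34812*(24753 - 1/16) = -34812*396047/16 = -3446797041/4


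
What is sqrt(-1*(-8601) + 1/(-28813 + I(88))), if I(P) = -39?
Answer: 13*sqrt(10591417727)/14426 ≈ 92.742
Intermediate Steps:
sqrt(-1*(-8601) + 1/(-28813 + I(88))) = sqrt(-1*(-8601) + 1/(-28813 - 39)) = sqrt(8601 + 1/(-28852)) = sqrt(8601 - 1/28852) = sqrt(248156051/28852) = 13*sqrt(10591417727)/14426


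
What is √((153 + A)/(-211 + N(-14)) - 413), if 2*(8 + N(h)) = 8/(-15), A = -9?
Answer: I*√4474740413/3289 ≈ 20.339*I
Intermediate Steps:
N(h) = -124/15 (N(h) = -8 + (8/(-15))/2 = -8 + (8*(-1/15))/2 = -8 + (½)*(-8/15) = -8 - 4/15 = -124/15)
√((153 + A)/(-211 + N(-14)) - 413) = √((153 - 9)/(-211 - 124/15) - 413) = √(144/(-3289/15) - 413) = √(144*(-15/3289) - 413) = √(-2160/3289 - 413) = √(-1360517/3289) = I*√4474740413/3289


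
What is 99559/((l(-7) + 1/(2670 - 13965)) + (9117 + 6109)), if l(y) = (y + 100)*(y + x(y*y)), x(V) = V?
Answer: 1124518905/216095939 ≈ 5.2038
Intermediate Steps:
l(y) = (100 + y)*(y + y²) (l(y) = (y + 100)*(y + y*y) = (100 + y)*(y + y²))
99559/((l(-7) + 1/(2670 - 13965)) + (9117 + 6109)) = 99559/((-7*(100 + (-7)² + 101*(-7)) + 1/(2670 - 13965)) + (9117 + 6109)) = 99559/((-7*(100 + 49 - 707) + 1/(-11295)) + 15226) = 99559/((-7*(-558) - 1/11295) + 15226) = 99559/((3906 - 1/11295) + 15226) = 99559/(44118269/11295 + 15226) = 99559/(216095939/11295) = 99559*(11295/216095939) = 1124518905/216095939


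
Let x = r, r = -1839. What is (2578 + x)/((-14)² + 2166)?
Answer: 739/2362 ≈ 0.31287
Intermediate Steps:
x = -1839
(2578 + x)/((-14)² + 2166) = (2578 - 1839)/((-14)² + 2166) = 739/(196 + 2166) = 739/2362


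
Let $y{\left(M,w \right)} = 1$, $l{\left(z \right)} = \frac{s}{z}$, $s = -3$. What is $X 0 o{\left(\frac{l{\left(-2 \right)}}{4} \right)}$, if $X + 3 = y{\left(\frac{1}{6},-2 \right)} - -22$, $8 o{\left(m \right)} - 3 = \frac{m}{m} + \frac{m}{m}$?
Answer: $0$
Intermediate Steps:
$l{\left(z \right)} = - \frac{3}{z}$
$o{\left(m \right)} = \frac{5}{8}$ ($o{\left(m \right)} = \frac{3}{8} + \frac{\frac{m}{m} + \frac{m}{m}}{8} = \frac{3}{8} + \frac{1 + 1}{8} = \frac{3}{8} + \frac{1}{8} \cdot 2 = \frac{3}{8} + \frac{1}{4} = \frac{5}{8}$)
$X = 20$ ($X = -3 + \left(1 - -22\right) = -3 + \left(1 + 22\right) = -3 + 23 = 20$)
$X 0 o{\left(\frac{l{\left(-2 \right)}}{4} \right)} = 20 \cdot 0 \cdot \frac{5}{8} = 0 \cdot \frac{5}{8} = 0$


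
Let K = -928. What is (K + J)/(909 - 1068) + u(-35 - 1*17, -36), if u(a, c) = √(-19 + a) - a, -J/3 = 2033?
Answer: 15295/159 + I*√71 ≈ 96.195 + 8.4261*I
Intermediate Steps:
J = -6099 (J = -3*2033 = -6099)
(K + J)/(909 - 1068) + u(-35 - 1*17, -36) = (-928 - 6099)/(909 - 1068) + (√(-19 + (-35 - 1*17)) - (-35 - 1*17)) = -7027/(-159) + (√(-19 + (-35 - 17)) - (-35 - 17)) = -7027*(-1/159) + (√(-19 - 52) - 1*(-52)) = 7027/159 + (√(-71) + 52) = 7027/159 + (I*√71 + 52) = 7027/159 + (52 + I*√71) = 15295/159 + I*√71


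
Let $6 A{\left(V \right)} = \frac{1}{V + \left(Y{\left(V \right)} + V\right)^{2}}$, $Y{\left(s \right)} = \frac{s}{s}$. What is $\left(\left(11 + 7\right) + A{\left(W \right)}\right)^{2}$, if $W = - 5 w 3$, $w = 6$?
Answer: $\frac{715291371001}{2207684196} \approx 324.0$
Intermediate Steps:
$Y{\left(s \right)} = 1$
$W = -90$ ($W = \left(-5\right) 6 \cdot 3 = \left(-30\right) 3 = -90$)
$A{\left(V \right)} = \frac{1}{6 \left(V + \left(1 + V\right)^{2}\right)}$
$\left(\left(11 + 7\right) + A{\left(W \right)}\right)^{2} = \left(\left(11 + 7\right) + \frac{1}{6 \left(-90 + \left(1 - 90\right)^{2}\right)}\right)^{2} = \left(18 + \frac{1}{6 \left(-90 + \left(-89\right)^{2}\right)}\right)^{2} = \left(18 + \frac{1}{6 \left(-90 + 7921\right)}\right)^{2} = \left(18 + \frac{1}{6 \cdot 7831}\right)^{2} = \left(18 + \frac{1}{6} \cdot \frac{1}{7831}\right)^{2} = \left(18 + \frac{1}{46986}\right)^{2} = \left(\frac{845749}{46986}\right)^{2} = \frac{715291371001}{2207684196}$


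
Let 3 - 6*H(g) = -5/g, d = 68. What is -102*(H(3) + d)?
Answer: -21046/3 ≈ -7015.3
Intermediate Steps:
H(g) = ½ + 5/(6*g) (H(g) = ½ - (-5)/(6*g) = ½ + 5/(6*g))
-102*(H(3) + d) = -102*((⅙)*(5 + 3*3)/3 + 68) = -102*((⅙)*(⅓)*(5 + 9) + 68) = -102*((⅙)*(⅓)*14 + 68) = -102*(7/9 + 68) = -102*619/9 = -21046/3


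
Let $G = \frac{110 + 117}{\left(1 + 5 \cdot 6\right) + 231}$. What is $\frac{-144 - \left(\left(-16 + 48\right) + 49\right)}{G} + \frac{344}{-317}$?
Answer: $- \frac{18765238}{71959} \approx -260.78$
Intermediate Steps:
$G = \frac{227}{262}$ ($G = \frac{227}{\left(1 + 30\right) + 231} = \frac{227}{31 + 231} = \frac{227}{262} \approx 0.86641$)
$\frac{-144 - \left(\left(-16 + 48\right) + 49\right)}{G} + \frac{344}{-317} = \frac{-144 - \left(\left(-16 + 48\right) + 49\right)}{\frac{227}{262}} + \frac{344}{-317} = \left(-144 - \left(32 + 49\right)\right) \frac{262}{227} + 344 \left(- \frac{1}{317}\right) = \left(-144 - 81\right) \frac{262}{227} - \frac{344}{317} = \left(-225\right) \frac{262}{227} - \frac{344}{317} = - \frac{58950}{227} - \frac{344}{317} = - \frac{18765238}{71959}$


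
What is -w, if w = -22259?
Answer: 22259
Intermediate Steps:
-w = -1*(-22259) = 22259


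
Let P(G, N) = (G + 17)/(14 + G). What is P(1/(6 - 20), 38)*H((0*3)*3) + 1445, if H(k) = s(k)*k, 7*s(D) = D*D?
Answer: 1445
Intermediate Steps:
s(D) = D²/7 (s(D) = (D*D)/7 = D²/7)
H(k) = k³/7 (H(k) = (k²/7)*k = k³/7)
P(G, N) = (17 + G)/(14 + G)
P(1/(6 - 20), 38)*H((0*3)*3) + 1445 = ((17 + 1/(6 - 20))/(14 + 1/(6 - 20)))*(((0*3)*3)³/7) + 1445 = ((17 + 1/(-14))/(14 + 1/(-14)))*((0*3)³/7) + 1445 = ((17 - 1/14)/(14 - 1/14))*((⅐)*0³) + 1445 = ((237/14)/(195/14))*((⅐)*0) + 1445 = ((14/195)*(237/14))*0 + 1445 = (79/65)*0 + 1445 = 0 + 1445 = 1445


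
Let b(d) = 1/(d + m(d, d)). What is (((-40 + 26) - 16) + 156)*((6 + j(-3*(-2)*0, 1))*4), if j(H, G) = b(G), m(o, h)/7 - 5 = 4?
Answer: 24255/8 ≈ 3031.9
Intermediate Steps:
m(o, h) = 63 (m(o, h) = 35 + 7*4 = 35 + 28 = 63)
b(d) = 1/(63 + d) (b(d) = 1/(d + 63) = 1/(63 + d))
j(H, G) = 1/(63 + G)
(((-40 + 26) - 16) + 156)*((6 + j(-3*(-2)*0, 1))*4) = (((-40 + 26) - 16) + 156)*((6 + 1/(63 + 1))*4) = ((-14 - 16) + 156)*((6 + 1/64)*4) = (-30 + 156)*((6 + 1/64)*4) = 126*((385/64)*4) = 126*(385/16) = 24255/8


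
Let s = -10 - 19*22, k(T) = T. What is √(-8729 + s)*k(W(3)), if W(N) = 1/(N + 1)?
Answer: I*√9157/4 ≈ 23.923*I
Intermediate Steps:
W(N) = 1/(1 + N)
s = -428 (s = -10 - 418 = -428)
√(-8729 + s)*k(W(3)) = √(-8729 - 428)/(1 + 3) = √(-9157)/4 = (I*√9157)*(¼) = I*√9157/4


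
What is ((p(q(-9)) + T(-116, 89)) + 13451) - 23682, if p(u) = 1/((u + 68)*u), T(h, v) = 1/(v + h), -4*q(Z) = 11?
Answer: -88119970/8613 ≈ -10231.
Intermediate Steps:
q(Z) = -11/4 (q(Z) = -¼*11 = -11/4)
T(h, v) = 1/(h + v)
p(u) = 1/(u*(68 + u)) (p(u) = 1/((68 + u)*u) = 1/(u*(68 + u)))
((p(q(-9)) + T(-116, 89)) + 13451) - 23682 = ((1/((-11/4)*(68 - 11/4)) + 1/(-116 + 89)) + 13451) - 23682 = ((-4/(11*261/4) + 1/(-27)) + 13451) - 23682 = ((-4/11*4/261 - 1/27) + 13451) - 23682 = ((-16/2871 - 1/27) + 13451) - 23682 = (-367/8613 + 13451) - 23682 = 115853096/8613 - 23682 = -88119970/8613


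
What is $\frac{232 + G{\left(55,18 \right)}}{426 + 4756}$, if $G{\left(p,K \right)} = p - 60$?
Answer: $\frac{227}{5182} \approx 0.043805$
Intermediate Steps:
$G{\left(p,K \right)} = -60 + p$
$\frac{232 + G{\left(55,18 \right)}}{426 + 4756} = \frac{232 + \left(-60 + 55\right)}{426 + 4756} = \frac{232 - 5}{5182} = 227 \cdot \frac{1}{5182} = \frac{227}{5182}$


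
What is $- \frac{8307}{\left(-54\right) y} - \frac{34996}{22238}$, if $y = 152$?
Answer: $- \frac{5695339}{10140528} \approx -0.56164$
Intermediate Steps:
$- \frac{8307}{\left(-54\right) y} - \frac{34996}{22238} = - \frac{8307}{\left(-54\right) 152} - \frac{34996}{22238} = - \frac{8307}{-8208} - \frac{17498}{11119} = \left(-8307\right) \left(- \frac{1}{8208}\right) - \frac{17498}{11119} = \frac{923}{912} - \frac{17498}{11119} = - \frac{5695339}{10140528}$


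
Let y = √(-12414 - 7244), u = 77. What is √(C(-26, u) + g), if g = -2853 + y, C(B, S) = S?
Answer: √(-2776 + I*√19658) ≈ 1.3301 + 52.705*I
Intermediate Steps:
y = I*√19658 (y = √(-19658) = I*√19658 ≈ 140.21*I)
g = -2853 + I*√19658 ≈ -2853.0 + 140.21*I
√(C(-26, u) + g) = √(77 + (-2853 + I*√19658)) = √(-2776 + I*√19658)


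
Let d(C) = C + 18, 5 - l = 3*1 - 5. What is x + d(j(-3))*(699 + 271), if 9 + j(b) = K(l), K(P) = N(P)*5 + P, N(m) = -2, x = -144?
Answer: 5676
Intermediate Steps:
l = 7 (l = 5 - (3*1 - 5) = 5 - (3 - 5) = 5 - 1*(-2) = 5 + 2 = 7)
K(P) = -10 + P (K(P) = -2*5 + P = -10 + P)
j(b) = -12 (j(b) = -9 + (-10 + 7) = -9 - 3 = -12)
d(C) = 18 + C
x + d(j(-3))*(699 + 271) = -144 + (18 - 12)*(699 + 271) = -144 + 6*970 = -144 + 5820 = 5676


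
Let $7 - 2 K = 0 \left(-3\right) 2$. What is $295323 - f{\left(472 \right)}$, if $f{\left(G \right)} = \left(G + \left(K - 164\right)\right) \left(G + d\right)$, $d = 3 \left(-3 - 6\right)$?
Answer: $\frac{313411}{2} \approx 1.5671 \cdot 10^{5}$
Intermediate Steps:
$d = -27$ ($d = 3 \left(-9\right) = -27$)
$K = \frac{7}{2}$ ($K = \frac{7}{2} - \frac{0 \left(-3\right) 2}{2} = \frac{7}{2} - \frac{0 \cdot 2}{2} = \frac{7}{2} - 0 = \frac{7}{2} + 0 = \frac{7}{2} \approx 3.5$)
$f{\left(G \right)} = \left(-27 + G\right) \left(- \frac{321}{2} + G\right)$ ($f{\left(G \right)} = \left(G + \left(\frac{7}{2} - 164\right)\right) \left(G - 27\right) = \left(G + \left(\frac{7}{2} - 164\right)\right) \left(-27 + G\right) = \left(G - \frac{321}{2}\right) \left(-27 + G\right) = \left(- \frac{321}{2} + G\right) \left(-27 + G\right) = \left(-27 + G\right) \left(- \frac{321}{2} + G\right)$)
$295323 - f{\left(472 \right)} = 295323 - \left(\frac{8667}{2} + 472^{2} - 88500\right) = 295323 - \left(\frac{8667}{2} + 222784 - 88500\right) = 295323 - \frac{277235}{2} = \frac{313411}{2}$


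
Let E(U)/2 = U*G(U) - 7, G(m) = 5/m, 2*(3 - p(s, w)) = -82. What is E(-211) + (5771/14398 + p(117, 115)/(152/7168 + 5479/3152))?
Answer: 95728577637/4471543666 ≈ 21.408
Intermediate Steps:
p(s, w) = 44 (p(s, w) = 3 - ½*(-82) = 3 + 41 = 44)
E(U) = -4 (E(U) = 2*(U*(5/U) - 7) = 2*(5 - 7) = 2*(-2) = -4)
E(-211) + (5771/14398 + p(117, 115)/(152/7168 + 5479/3152)) = -4 + (5771/14398 + 44/(152/7168 + 5479/3152)) = -4 + (5771*(1/14398) + 44/(152*(1/7168) + 5479*(1/3152))) = -4 + (5771/14398 + 44/(19/896 + 5479/3152)) = -4 + (5771/14398 + 44/(310567/176512)) = -4 + (5771/14398 + 44*(176512/310567)) = -4 + (5771/14398 + 7766528/310567) = -4 + 113614752301/4471543666 = 95728577637/4471543666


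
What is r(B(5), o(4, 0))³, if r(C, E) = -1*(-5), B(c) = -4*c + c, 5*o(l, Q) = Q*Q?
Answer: 125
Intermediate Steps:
o(l, Q) = Q²/5 (o(l, Q) = (Q*Q)/5 = Q²/5)
B(c) = -3*c
r(C, E) = 5
r(B(5), o(4, 0))³ = 5³ = 125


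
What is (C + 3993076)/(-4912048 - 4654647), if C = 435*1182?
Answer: -4507246/9566695 ≈ -0.47114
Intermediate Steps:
C = 514170
(C + 3993076)/(-4912048 - 4654647) = (514170 + 3993076)/(-4912048 - 4654647) = 4507246/(-9566695) = 4507246*(-1/9566695) = -4507246/9566695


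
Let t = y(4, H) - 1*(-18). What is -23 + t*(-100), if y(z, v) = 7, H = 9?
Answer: -2523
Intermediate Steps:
t = 25 (t = 7 - 1*(-18) = 7 + 18 = 25)
-23 + t*(-100) = -23 + 25*(-100) = -23 - 2500 = -2523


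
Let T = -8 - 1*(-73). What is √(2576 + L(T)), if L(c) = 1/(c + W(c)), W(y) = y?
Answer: 3*√4837170/130 ≈ 50.754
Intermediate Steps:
T = 65 (T = -8 + 73 = 65)
L(c) = 1/(2*c) (L(c) = 1/(c + c) = 1/(2*c))
√(2576 + L(T)) = √(2576 + (½)/65) = √(2576 + (½)*(1/65)) = √(2576 + 1/130) = √(334881/130) = 3*√4837170/130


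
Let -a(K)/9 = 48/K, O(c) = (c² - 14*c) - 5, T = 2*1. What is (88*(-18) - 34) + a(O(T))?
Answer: -46490/29 ≈ -1603.1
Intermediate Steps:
T = 2
O(c) = -5 + c² - 14*c
a(K) = -432/K
(88*(-18) - 34) + a(O(T)) = (88*(-18) - 34) - 432/(-5 + 2² - 14*2) = (-1584 - 34) - 432/(-5 + 4 - 28) = -1618 - 432/(-29) = -1618 - 432*(-1/29) = -1618 + 432/29 = -46490/29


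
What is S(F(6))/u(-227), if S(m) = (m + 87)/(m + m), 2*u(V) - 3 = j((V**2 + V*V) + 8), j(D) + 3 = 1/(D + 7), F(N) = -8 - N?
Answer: -7524329/14 ≈ -5.3745e+5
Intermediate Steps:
j(D) = -3 + 1/(7 + D) (j(D) = -3 + 1/(D + 7) = -3 + 1/(7 + D))
u(V) = 3/2 + (-44 - 6*V**2)/(2*(15 + 2*V**2)) (u(V) = 3/2 + ((-20 - 3*((V**2 + V*V) + 8))/(7 + ((V**2 + V*V) + 8)))/2 = 3/2 + ((-20 - 3*((V**2 + V**2) + 8))/(7 + ((V**2 + V**2) + 8)))/2 = 3/2 + ((-20 - 3*(2*V**2 + 8))/(7 + (2*V**2 + 8)))/2 = 3/2 + ((-20 - 3*(8 + 2*V**2))/(7 + (8 + 2*V**2)))/2 = 3/2 + ((-20 + (-24 - 6*V**2))/(15 + 2*V**2))/2 = 3/2 + ((-44 - 6*V**2)/(15 + 2*V**2))/2 = 3/2 + (-44 - 6*V**2)/(2*(15 + 2*V**2)))
S(m) = (87 + m)/(2*m) (S(m) = (87 + m)/((2*m)) = (87 + m)*(1/(2*m)) = (87 + m)/(2*m))
S(F(6))/u(-227) = ((87 + (-8 - 1*6))/(2*(-8 - 1*6)))/((1/(2*(15 + 2*(-227)**2)))) = ((87 + (-8 - 6))/(2*(-8 - 6)))/((1/(2*(15 + 2*51529)))) = ((1/2)*(87 - 14)/(-14))/((1/(2*(15 + 103058)))) = ((1/2)*(-1/14)*73)/(((1/2)/103073)) = -73/(28*((1/2)*(1/103073))) = -73/(28*1/206146) = -73/28*206146 = -7524329/14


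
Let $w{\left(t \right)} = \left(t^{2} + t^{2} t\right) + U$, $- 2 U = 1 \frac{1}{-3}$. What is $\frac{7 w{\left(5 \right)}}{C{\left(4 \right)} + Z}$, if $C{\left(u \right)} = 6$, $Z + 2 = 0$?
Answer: $\frac{6307}{24} \approx 262.79$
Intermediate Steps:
$Z = -2$ ($Z = -2 + 0 = -2$)
$U = \frac{1}{6}$ ($U = - \frac{1 \frac{1}{-3}}{2} = - \frac{1 \left(- \frac{1}{3}\right)}{2} = \left(- \frac{1}{2}\right) \left(- \frac{1}{3}\right) = \frac{1}{6} \approx 0.16667$)
$w{\left(t \right)} = \frac{1}{6} + t^{2} + t^{3}$ ($w{\left(t \right)} = \left(t^{2} + t^{2} t\right) + \frac{1}{6} = \left(t^{2} + t^{3}\right) + \frac{1}{6} = \frac{1}{6} + t^{2} + t^{3}$)
$\frac{7 w{\left(5 \right)}}{C{\left(4 \right)} + Z} = \frac{7 \left(\frac{1}{6} + 5^{2} + 5^{3}\right)}{6 - 2} = \frac{7 \left(\frac{1}{6} + 25 + 125\right)}{4} = 7 \cdot \frac{901}{6} \cdot \frac{1}{4} = \frac{6307}{6} \cdot \frac{1}{4} = \frac{6307}{24}$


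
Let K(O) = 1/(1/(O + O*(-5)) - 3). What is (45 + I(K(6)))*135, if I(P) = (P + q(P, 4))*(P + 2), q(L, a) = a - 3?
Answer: 33180705/5329 ≈ 6226.4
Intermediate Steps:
q(L, a) = -3 + a
K(O) = 1/(-3 - 1/(4*O)) (K(O) = 1/(1/(O - 5*O) - 3) = 1/(1/(-4*O) - 3) = 1/(-1/(4*O) - 3) = 1/(-3 - 1/(4*O)))
I(P) = (1 + P)*(2 + P) (I(P) = (P + (-3 + 4))*(P + 2) = (P + 1)*(2 + P) = (1 + P)*(2 + P))
(45 + I(K(6)))*135 = (45 + (2 + (-4*6/(1 + 12*6))² + 3*(-4*6/(1 + 12*6))))*135 = (45 + (2 + (-4*6/(1 + 72))² + 3*(-4*6/(1 + 72))))*135 = (45 + (2 + (-4*6/73)² + 3*(-4*6/73)))*135 = (45 + (2 + (-4*6*1/73)² + 3*(-4*6*1/73)))*135 = (45 + (2 + (-24/73)² + 3*(-24/73)))*135 = (45 + (2 + 576/5329 - 72/73))*135 = (45 + 5978/5329)*135 = (245783/5329)*135 = 33180705/5329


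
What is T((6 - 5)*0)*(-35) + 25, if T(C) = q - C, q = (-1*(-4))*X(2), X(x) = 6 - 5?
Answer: -115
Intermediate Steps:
X(x) = 1
q = 4 (q = -1*(-4)*1 = 4*1 = 4)
T(C) = 4 - C
T((6 - 5)*0)*(-35) + 25 = (4 - (6 - 5)*0)*(-35) + 25 = (4 - 0)*(-35) + 25 = (4 - 1*0)*(-35) + 25 = (4 + 0)*(-35) + 25 = 4*(-35) + 25 = -140 + 25 = -115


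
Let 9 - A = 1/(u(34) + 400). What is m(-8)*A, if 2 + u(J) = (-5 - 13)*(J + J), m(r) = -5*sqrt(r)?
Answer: -37175*I*sqrt(2)/413 ≈ -127.3*I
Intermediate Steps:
u(J) = -2 - 36*J (u(J) = -2 + (-5 - 13)*(J + J) = -2 - 36*J)
A = 7435/826 (A = 9 - 1/((-2 - 36*34) + 400) = 9 - 1/((-2 - 1224) + 400) = 9 - 1/(-1226 + 400) = 9 - 1/(-826) = 9 - 1*(-1/826) = 9 + 1/826 = 7435/826 ≈ 9.0012)
m(-8)*A = -10*I*sqrt(2)*(7435/826) = -37175*I*sqrt(2)/413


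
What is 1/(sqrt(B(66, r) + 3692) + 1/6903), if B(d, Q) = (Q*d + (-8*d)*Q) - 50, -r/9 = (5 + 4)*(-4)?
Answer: 6903/6959297678815 - 47651409*I*sqrt(146046)/6959297678815 ≈ 9.9191e-10 - 0.0026167*I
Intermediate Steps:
r = 324 (r = -9*(5 + 4)*(-4) = -81*(-4) = -9*(-36) = 324)
B(d, Q) = -50 - 7*Q*d (B(d, Q) = (Q*d - 8*Q*d) - 50 = -7*Q*d - 50 = -50 - 7*Q*d)
1/(sqrt(B(66, r) + 3692) + 1/6903) = 1/(sqrt((-50 - 7*324*66) + 3692) + 1/6903) = 1/(sqrt((-50 - 149688) + 3692) + 1/6903) = 1/(sqrt(-149738 + 3692) + 1/6903) = 1/(sqrt(-146046) + 1/6903) = 1/(I*sqrt(146046) + 1/6903) = 1/(1/6903 + I*sqrt(146046))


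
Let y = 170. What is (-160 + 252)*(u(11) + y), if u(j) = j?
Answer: 16652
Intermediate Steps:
(-160 + 252)*(u(11) + y) = (-160 + 252)*(11 + 170) = 92*181 = 16652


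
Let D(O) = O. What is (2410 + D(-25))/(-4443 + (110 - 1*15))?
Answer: -2385/4348 ≈ -0.54853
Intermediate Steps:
(2410 + D(-25))/(-4443 + (110 - 1*15)) = (2410 - 25)/(-4443 + (110 - 1*15)) = 2385/(-4443 + (110 - 15)) = 2385/(-4443 + 95) = 2385/(-4348) = 2385*(-1/4348) = -2385/4348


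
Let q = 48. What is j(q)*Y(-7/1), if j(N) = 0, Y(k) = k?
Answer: 0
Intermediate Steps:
j(q)*Y(-7/1) = 0*(-7/1) = 0*(-7*1) = 0*(-7) = 0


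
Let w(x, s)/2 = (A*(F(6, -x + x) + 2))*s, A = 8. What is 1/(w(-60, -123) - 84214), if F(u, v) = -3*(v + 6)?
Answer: -1/52726 ≈ -1.8966e-5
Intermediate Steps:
F(u, v) = -18 - 3*v (F(u, v) = -3*(6 + v) = -18 - 3*v)
w(x, s) = -256*s (w(x, s) = 2*((8*((-18 - 3*(-x + x)) + 2))*s) = 2*((8*((-18 - 3*0) + 2))*s) = 2*((8*((-18 + 0) + 2))*s) = 2*((8*(-18 + 2))*s) = 2*((8*(-16))*s) = 2*(-128*s) = -256*s)
1/(w(-60, -123) - 84214) = 1/(-256*(-123) - 84214) = 1/(31488 - 84214) = 1/(-52726) = -1/52726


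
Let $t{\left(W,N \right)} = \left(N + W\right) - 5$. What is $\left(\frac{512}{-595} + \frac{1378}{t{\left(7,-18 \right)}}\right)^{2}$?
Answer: $\frac{171438230601}{22657600} \approx 7566.5$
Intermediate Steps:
$t{\left(W,N \right)} = -5 + N + W$
$\left(\frac{512}{-595} + \frac{1378}{t{\left(7,-18 \right)}}\right)^{2} = \left(\frac{512}{-595} + \frac{1378}{-5 - 18 + 7}\right)^{2} = \left(512 \left(- \frac{1}{595}\right) + \frac{1378}{-16}\right)^{2} = \left(- \frac{512}{595} + 1378 \left(- \frac{1}{16}\right)\right)^{2} = \left(- \frac{512}{595} - \frac{689}{8}\right)^{2} = \left(- \frac{414051}{4760}\right)^{2} = \frac{171438230601}{22657600}$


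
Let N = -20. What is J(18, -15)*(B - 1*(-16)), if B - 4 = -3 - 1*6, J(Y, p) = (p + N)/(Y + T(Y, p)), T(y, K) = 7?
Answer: -77/5 ≈ -15.400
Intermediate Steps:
J(Y, p) = (-20 + p)/(7 + Y) (J(Y, p) = (p - 20)/(Y + 7) = (-20 + p)/(7 + Y))
B = -5 (B = 4 + (-3 - 1*6) = 4 + (-3 - 6) = 4 - 9 = -5)
J(18, -15)*(B - 1*(-16)) = ((-20 - 15)/(7 + 18))*(-5 - 1*(-16)) = (-35/25)*(-5 + 16) = ((1/25)*(-35))*11 = -7/5*11 = -77/5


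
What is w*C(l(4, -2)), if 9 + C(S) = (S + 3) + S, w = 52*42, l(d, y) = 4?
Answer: 4368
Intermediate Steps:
w = 2184
C(S) = -6 + 2*S (C(S) = -9 + ((S + 3) + S) = -9 + ((3 + S) + S) = -9 + (3 + 2*S) = -6 + 2*S)
w*C(l(4, -2)) = 2184*(-6 + 2*4) = 2184*(-6 + 8) = 2184*2 = 4368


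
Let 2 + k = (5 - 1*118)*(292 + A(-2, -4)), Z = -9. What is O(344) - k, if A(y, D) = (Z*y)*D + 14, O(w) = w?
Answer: 26788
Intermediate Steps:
A(y, D) = 14 - 9*D*y (A(y, D) = (-9*y)*D + 14 = -9*D*y + 14 = 14 - 9*D*y)
k = -26444 (k = -2 + (5 - 1*118)*(292 + (14 - 9*(-4)*(-2))) = -2 + (5 - 118)*(292 + (14 - 72)) = -2 - 113*(292 - 58) = -2 - 113*234 = -2 - 26442 = -26444)
O(344) - k = 344 - 1*(-26444) = 344 + 26444 = 26788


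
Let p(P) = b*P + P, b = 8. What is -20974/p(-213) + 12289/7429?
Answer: 179373859/14241393 ≈ 12.595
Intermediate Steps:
p(P) = 9*P (p(P) = 8*P + P = 9*P)
-20974/p(-213) + 12289/7429 = -20974/(9*(-213)) + 12289/7429 = -20974/(-1917) + 12289*(1/7429) = -20974*(-1/1917) + 12289/7429 = 20974/1917 + 12289/7429 = 179373859/14241393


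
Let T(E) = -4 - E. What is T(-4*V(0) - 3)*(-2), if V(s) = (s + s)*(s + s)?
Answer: 2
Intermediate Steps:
V(s) = 4*s**2 (V(s) = (2*s)*(2*s) = 4*s**2)
T(-4*V(0) - 3)*(-2) = (-4 - (-16*0**2 - 3))*(-2) = (-4 - (-16*0 - 3))*(-2) = (-4 - (-4*0 - 3))*(-2) = (-4 - (0 - 3))*(-2) = (-4 - 1*(-3))*(-2) = (-4 + 3)*(-2) = -1*(-2) = 2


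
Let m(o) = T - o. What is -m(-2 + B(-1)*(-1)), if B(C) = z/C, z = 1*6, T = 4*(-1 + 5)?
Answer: -12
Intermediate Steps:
T = 16 (T = 4*4 = 16)
z = 6
B(C) = 6/C
m(o) = 16 - o
-m(-2 + B(-1)*(-1)) = -(16 - (-2 + (6/(-1))*(-1))) = -(16 - (-2 + (6*(-1))*(-1))) = -(16 - (-2 - 6*(-1))) = -(16 - (-2 + 6)) = -(16 - 1*4) = -(16 - 4) = -1*12 = -12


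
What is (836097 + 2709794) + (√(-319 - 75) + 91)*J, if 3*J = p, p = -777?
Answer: 3522322 - 259*I*√394 ≈ 3.5223e+6 - 5141.0*I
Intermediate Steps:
J = -259 (J = (⅓)*(-777) = -259)
(836097 + 2709794) + (√(-319 - 75) + 91)*J = (836097 + 2709794) + (√(-319 - 75) + 91)*(-259) = 3545891 + (√(-394) + 91)*(-259) = 3545891 + (I*√394 + 91)*(-259) = 3545891 + (91 + I*√394)*(-259) = 3545891 + (-23569 - 259*I*√394) = 3522322 - 259*I*√394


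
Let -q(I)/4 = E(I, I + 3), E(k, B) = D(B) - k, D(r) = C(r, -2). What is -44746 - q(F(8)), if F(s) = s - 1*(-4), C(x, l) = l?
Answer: -44802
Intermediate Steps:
D(r) = -2
E(k, B) = -2 - k
F(s) = 4 + s (F(s) = s + 4 = 4 + s)
q(I) = 8 + 4*I (q(I) = -4*(-2 - I) = 8 + 4*I)
-44746 - q(F(8)) = -44746 - (8 + 4*(4 + 8)) = -44746 - (8 + 4*12) = -44746 - (8 + 48) = -44746 - 1*56 = -44746 - 56 = -44802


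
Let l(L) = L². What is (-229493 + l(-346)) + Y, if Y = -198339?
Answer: -308116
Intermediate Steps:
(-229493 + l(-346)) + Y = (-229493 + (-346)²) - 198339 = (-229493 + 119716) - 198339 = -109777 - 198339 = -308116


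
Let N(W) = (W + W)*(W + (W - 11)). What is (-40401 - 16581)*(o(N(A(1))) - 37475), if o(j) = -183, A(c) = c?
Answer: 2145828156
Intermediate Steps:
N(W) = 2*W*(-11 + 2*W) (N(W) = (2*W)*(W + (-11 + W)) = (2*W)*(-11 + 2*W) = 2*W*(-11 + 2*W))
(-40401 - 16581)*(o(N(A(1))) - 37475) = (-40401 - 16581)*(-183 - 37475) = -56982*(-37658) = 2145828156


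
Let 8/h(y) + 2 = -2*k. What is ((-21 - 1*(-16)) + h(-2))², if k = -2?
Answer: 1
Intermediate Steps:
h(y) = 4 (h(y) = 8/(-2 - 2*(-2)) = 8/(-2 + 4) = 8/2 = 8*(½) = 4)
((-21 - 1*(-16)) + h(-2))² = ((-21 - 1*(-16)) + 4)² = ((-21 + 16) + 4)² = (-5 + 4)² = (-1)² = 1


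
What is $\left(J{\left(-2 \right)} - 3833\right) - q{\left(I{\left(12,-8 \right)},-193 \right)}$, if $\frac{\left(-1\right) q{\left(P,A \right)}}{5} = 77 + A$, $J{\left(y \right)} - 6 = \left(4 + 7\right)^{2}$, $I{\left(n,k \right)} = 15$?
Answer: $-4286$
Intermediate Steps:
$J{\left(y \right)} = 127$ ($J{\left(y \right)} = 6 + \left(4 + 7\right)^{2} = 6 + 11^{2} = 6 + 121 = 127$)
$q{\left(P,A \right)} = -385 - 5 A$ ($q{\left(P,A \right)} = - 5 \left(77 + A\right) = -385 - 5 A$)
$\left(J{\left(-2 \right)} - 3833\right) - q{\left(I{\left(12,-8 \right)},-193 \right)} = \left(127 - 3833\right) - \left(-385 - -965\right) = \left(127 - 3833\right) - \left(-385 + 965\right) = -3706 - 580 = -4286$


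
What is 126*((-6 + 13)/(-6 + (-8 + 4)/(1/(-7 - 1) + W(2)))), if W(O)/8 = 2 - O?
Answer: 441/13 ≈ 33.923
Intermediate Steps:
W(O) = 16 - 8*O (W(O) = 8*(2 - O) = 16 - 8*O)
126*((-6 + 13)/(-6 + (-8 + 4)/(1/(-7 - 1) + W(2)))) = 126*((-6 + 13)/(-6 + (-8 + 4)/(1/(-7 - 1) + (16 - 8*2)))) = 126*(7/(-6 - 4/(1/(-8) + (16 - 16)))) = 126*(7/(-6 - 4/(-⅛ + 0))) = 126*(7/(-6 - 4/(-⅛))) = 126*(7/(-6 - 4*(-8))) = 126*(7/(-6 + 32)) = 126*(7/26) = 441/13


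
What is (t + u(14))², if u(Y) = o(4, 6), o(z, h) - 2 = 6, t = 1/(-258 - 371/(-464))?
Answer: 910619781696/14242274281 ≈ 63.938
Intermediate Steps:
t = -464/119341 (t = 1/(-258 - 371*(-1/464)) = 1/(-258 + 371/464) = 1/(-119341/464) = -464/119341 ≈ -0.0038880)
o(z, h) = 8 (o(z, h) = 2 + 6 = 8)
u(Y) = 8
(t + u(14))² = (-464/119341 + 8)² = (954264/119341)² = 910619781696/14242274281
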